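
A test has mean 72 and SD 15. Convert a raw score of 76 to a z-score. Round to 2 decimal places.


z = (X - mu) / sigma
= (76 - 72) / 15
= 4 / 15
= 0.27


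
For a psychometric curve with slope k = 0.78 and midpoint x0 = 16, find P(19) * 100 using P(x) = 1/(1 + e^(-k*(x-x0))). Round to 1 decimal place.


P(x) = 1/(1 + e^(-0.78*(19 - 16)))
Exponent = -0.78 * 3 = -2.34
e^(-2.34) = 0.096328
P = 1/(1 + 0.096328) = 0.912136
Percentage = 91.2


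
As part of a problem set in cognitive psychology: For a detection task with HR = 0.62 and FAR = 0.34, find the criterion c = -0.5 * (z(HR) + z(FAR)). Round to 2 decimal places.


c = -0.5 * (z(HR) + z(FAR))
z(0.62) = 0.3055
z(0.34) = -0.4125
c = -0.5 * (0.3055 + -0.4125)
= -0.5 * -0.107
= 0.05


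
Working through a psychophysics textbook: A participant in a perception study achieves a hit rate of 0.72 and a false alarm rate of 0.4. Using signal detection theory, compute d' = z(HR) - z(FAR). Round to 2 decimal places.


d' = z(HR) - z(FAR)
z(0.72) = 0.5828
z(0.4) = -0.2533
d' = 0.5828 - -0.2533
= 0.84


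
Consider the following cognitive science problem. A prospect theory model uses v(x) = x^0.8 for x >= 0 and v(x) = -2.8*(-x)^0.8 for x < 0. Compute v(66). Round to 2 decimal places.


Since x = 66 >= 0, use v(x) = x^0.8
66^0.8 = 28.5519
v(66) = 28.55


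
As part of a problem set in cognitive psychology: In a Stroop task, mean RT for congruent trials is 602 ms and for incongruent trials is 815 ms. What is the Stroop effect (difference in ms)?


Stroop effect = RT(incongruent) - RT(congruent)
= 815 - 602
= 213 ms


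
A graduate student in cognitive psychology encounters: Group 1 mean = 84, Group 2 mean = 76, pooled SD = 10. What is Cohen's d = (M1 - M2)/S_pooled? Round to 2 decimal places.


Cohen's d = (M1 - M2) / S_pooled
= (84 - 76) / 10
= 8 / 10
= 0.80


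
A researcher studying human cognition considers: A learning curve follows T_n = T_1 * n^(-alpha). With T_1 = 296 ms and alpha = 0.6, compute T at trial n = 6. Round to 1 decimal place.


T_n = 296 * 6^(-0.6)
6^(-0.6) = 0.341279
T_n = 296 * 0.341279
= 101.0 ms


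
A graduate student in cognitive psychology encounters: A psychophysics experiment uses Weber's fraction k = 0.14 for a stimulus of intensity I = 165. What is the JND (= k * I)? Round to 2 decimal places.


JND = k * I
JND = 0.14 * 165
= 23.10


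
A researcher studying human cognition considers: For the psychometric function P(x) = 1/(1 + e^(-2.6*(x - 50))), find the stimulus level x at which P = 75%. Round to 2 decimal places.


At P = 0.75: 0.75 = 1/(1 + e^(-k*(x-x0)))
Solving: e^(-k*(x-x0)) = 1/3
x = x0 + ln(3)/k
ln(3) = 1.0986
x = 50 + 1.0986/2.6
= 50 + 0.4225
= 50.42


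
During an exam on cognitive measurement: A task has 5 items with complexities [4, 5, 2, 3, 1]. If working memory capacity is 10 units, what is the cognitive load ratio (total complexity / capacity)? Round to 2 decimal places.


Total complexity = 4 + 5 + 2 + 3 + 1 = 15
Load = total / capacity = 15 / 10
= 1.50


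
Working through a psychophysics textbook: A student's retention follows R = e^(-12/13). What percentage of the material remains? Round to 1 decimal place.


R = e^(-t/S)
-t/S = -12/13 = -0.923077
R = e^(-0.923077) = 0.397295
Percentage = 0.397295 * 100
= 39.7


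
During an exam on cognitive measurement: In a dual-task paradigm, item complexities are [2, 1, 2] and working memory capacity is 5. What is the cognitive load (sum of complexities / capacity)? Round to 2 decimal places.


Total complexity = 2 + 1 + 2 = 5
Load = total / capacity = 5 / 5
= 1.00


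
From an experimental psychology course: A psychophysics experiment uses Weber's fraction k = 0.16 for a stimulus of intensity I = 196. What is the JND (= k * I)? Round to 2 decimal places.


JND = k * I
JND = 0.16 * 196
= 31.36


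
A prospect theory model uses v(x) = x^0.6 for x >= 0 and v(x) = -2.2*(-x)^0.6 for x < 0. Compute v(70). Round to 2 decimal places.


Since x = 70 >= 0, use v(x) = x^0.6
70^0.6 = 12.7955
v(70) = 12.80


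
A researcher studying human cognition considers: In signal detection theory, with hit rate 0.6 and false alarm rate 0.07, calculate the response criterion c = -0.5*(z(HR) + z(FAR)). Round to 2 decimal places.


c = -0.5 * (z(HR) + z(FAR))
z(0.6) = 0.2533
z(0.07) = -1.4758
c = -0.5 * (0.2533 + -1.4758)
= -0.5 * -1.2225
= 0.61


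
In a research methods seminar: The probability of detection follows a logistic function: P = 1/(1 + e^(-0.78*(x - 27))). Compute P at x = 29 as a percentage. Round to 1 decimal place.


P(x) = 1/(1 + e^(-0.78*(29 - 27)))
Exponent = -0.78 * 2 = -1.56
e^(-1.56) = 0.210136
P = 1/(1 + 0.210136) = 0.826353
Percentage = 82.6


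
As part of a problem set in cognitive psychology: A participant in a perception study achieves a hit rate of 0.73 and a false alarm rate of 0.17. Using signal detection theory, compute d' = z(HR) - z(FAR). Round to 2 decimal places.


d' = z(HR) - z(FAR)
z(0.73) = 0.6128
z(0.17) = -0.9542
d' = 0.6128 - -0.9542
= 1.57


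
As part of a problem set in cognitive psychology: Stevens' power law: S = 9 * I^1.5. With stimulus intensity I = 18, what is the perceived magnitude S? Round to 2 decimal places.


S = 9 * 18^1.5
18^1.5 = 76.3675
S = 9 * 76.3675
= 687.31


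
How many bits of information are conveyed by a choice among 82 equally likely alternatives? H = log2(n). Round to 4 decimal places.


H = log2(n)
H = log2(82)
= 6.3576


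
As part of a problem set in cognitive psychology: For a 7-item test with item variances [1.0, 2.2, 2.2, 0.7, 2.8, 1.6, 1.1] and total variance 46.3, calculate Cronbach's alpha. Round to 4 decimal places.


alpha = (k/(k-1)) * (1 - sum(s_i^2)/s_total^2)
sum(item variances) = 11.6
k/(k-1) = 7/6 = 1.166667
1 - 11.6/46.3 = 1 - 0.25054 = 0.74946
alpha = 1.166667 * 0.74946
= 0.8744


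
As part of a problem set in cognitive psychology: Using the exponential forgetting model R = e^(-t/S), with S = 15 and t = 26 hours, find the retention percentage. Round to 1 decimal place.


R = e^(-t/S)
-t/S = -26/15 = -1.733333
R = e^(-1.733333) = 0.176695
Percentage = 0.176695 * 100
= 17.7


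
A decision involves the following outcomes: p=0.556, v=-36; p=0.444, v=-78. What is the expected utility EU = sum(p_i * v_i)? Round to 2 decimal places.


EU = sum(p_i * v_i)
0.556 * -36 = -20.016
0.444 * -78 = -34.632
EU = -20.016 + -34.632
= -54.65


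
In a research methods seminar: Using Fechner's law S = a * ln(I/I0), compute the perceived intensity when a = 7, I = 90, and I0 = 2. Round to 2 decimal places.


S = 7 * ln(90/2)
I/I0 = 45.0
ln(45.0) = 3.8067
S = 7 * 3.8067
= 26.65


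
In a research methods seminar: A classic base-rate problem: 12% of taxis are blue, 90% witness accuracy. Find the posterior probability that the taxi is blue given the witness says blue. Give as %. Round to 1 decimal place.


P(blue | says blue) = P(says blue | blue)*P(blue) / [P(says blue | blue)*P(blue) + P(says blue | not blue)*P(not blue)]
Numerator = 0.9 * 0.12 = 0.108
False identification = 0.1 * 0.88 = 0.088
P = 0.108 / (0.108 + 0.088)
= 0.108 / 0.196
As percentage = 55.1


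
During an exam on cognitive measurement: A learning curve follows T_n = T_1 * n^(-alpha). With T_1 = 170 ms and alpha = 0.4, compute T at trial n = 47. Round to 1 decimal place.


T_n = 170 * 47^(-0.4)
47^(-0.4) = 0.214368
T_n = 170 * 0.214368
= 36.4 ms


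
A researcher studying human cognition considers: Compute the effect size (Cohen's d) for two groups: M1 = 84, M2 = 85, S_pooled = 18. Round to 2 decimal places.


Cohen's d = (M1 - M2) / S_pooled
= (84 - 85) / 18
= -1 / 18
= -0.06


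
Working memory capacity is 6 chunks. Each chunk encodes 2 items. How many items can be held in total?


Total items = chunks * items_per_chunk
= 6 * 2
= 12


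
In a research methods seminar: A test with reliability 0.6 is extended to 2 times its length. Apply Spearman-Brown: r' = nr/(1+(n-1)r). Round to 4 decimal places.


r_new = n*r / (1 + (n-1)*r)
Numerator = 2 * 0.6 = 1.2
Denominator = 1 + 1 * 0.6 = 1.6
r_new = 1.2 / 1.6
= 0.7500


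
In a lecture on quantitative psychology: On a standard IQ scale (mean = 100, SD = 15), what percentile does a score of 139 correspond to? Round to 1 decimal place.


z = (IQ - mean) / SD
z = (139 - 100) / 15 = 2.6
Percentile = Phi(2.6) * 100
Phi(2.6) = 0.995339
= 99.5


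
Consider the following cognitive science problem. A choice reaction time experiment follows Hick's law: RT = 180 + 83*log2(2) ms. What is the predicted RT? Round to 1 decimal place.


RT = 180 + 83 * log2(2)
log2(2) = 1.0
RT = 180 + 83 * 1.0
= 180 + 83.0
= 263.0 ms


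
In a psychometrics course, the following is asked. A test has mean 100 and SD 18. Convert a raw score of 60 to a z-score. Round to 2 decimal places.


z = (X - mu) / sigma
= (60 - 100) / 18
= -40 / 18
= -2.22


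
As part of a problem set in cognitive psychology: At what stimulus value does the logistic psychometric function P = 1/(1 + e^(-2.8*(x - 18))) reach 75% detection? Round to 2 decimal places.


At P = 0.75: 0.75 = 1/(1 + e^(-k*(x-x0)))
Solving: e^(-k*(x-x0)) = 1/3
x = x0 + ln(3)/k
ln(3) = 1.0986
x = 18 + 1.0986/2.8
= 18 + 0.3924
= 18.39


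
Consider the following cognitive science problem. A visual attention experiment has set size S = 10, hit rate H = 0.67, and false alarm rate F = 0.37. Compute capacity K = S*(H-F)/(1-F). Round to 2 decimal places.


K = S * (H - F) / (1 - F)
H - F = 0.3
1 - F = 0.63
K = 10 * 0.3 / 0.63
= 4.76


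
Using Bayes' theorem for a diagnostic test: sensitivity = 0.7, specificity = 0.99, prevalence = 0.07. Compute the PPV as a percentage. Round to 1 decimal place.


PPV = (sens * prev) / (sens * prev + (1-spec) * (1-prev))
Numerator = 0.7 * 0.07 = 0.049
P(positive and no disease) = (1 - spec) * (1 - prev) = (1 - 0.99) * (1 - 0.07) = 0.0093
Denominator = 0.049 + 0.0093 = 0.0583
PPV = 0.049 / 0.0583 = 0.84048
As percentage = 84.0


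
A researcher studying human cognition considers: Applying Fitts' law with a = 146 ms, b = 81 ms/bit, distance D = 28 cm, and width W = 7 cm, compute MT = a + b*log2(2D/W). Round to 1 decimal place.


MT = 146 + 81 * log2(2*28/7)
2D/W = 8.0
log2(8.0) = 3.0
MT = 146 + 81 * 3.0
= 389.0 ms


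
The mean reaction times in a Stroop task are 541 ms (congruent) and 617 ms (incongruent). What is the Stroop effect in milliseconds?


Stroop effect = RT(incongruent) - RT(congruent)
= 617 - 541
= 76 ms


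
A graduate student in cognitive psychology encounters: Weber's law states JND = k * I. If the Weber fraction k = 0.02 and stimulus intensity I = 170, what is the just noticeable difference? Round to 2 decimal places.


JND = k * I
JND = 0.02 * 170
= 3.40


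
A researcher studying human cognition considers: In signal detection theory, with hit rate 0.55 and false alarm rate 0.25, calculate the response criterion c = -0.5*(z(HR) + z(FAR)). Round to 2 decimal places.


c = -0.5 * (z(HR) + z(FAR))
z(0.55) = 0.1257
z(0.25) = -0.6745
c = -0.5 * (0.1257 + -0.6745)
= -0.5 * -0.5488
= 0.27


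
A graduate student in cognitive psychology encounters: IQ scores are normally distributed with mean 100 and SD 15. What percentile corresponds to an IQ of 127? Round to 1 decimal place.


z = (IQ - mean) / SD
z = (127 - 100) / 15 = 1.8
Percentile = Phi(1.8) * 100
Phi(1.8) = 0.96407
= 96.4


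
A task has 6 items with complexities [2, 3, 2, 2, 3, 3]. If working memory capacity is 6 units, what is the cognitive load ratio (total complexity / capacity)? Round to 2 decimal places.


Total complexity = 2 + 3 + 2 + 2 + 3 + 3 = 15
Load = total / capacity = 15 / 6
= 2.50


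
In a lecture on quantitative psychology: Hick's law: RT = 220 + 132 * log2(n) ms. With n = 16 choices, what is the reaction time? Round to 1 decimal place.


RT = 220 + 132 * log2(16)
log2(16) = 4.0
RT = 220 + 132 * 4.0
= 220 + 528.0
= 748.0 ms


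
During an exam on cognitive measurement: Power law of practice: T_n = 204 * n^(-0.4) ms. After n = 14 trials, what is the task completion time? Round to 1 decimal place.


T_n = 204 * 14^(-0.4)
14^(-0.4) = 0.347976
T_n = 204 * 0.347976
= 71.0 ms


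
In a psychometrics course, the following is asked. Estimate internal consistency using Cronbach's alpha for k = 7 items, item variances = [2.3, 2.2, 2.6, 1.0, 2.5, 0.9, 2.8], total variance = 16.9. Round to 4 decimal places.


alpha = (k/(k-1)) * (1 - sum(s_i^2)/s_total^2)
sum(item variances) = 14.3
k/(k-1) = 7/6 = 1.166667
1 - 14.3/16.9 = 1 - 0.846154 = 0.153846
alpha = 1.166667 * 0.153846
= 0.1795


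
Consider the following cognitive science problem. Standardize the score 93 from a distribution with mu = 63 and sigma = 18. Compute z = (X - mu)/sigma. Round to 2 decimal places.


z = (X - mu) / sigma
= (93 - 63) / 18
= 30 / 18
= 1.67


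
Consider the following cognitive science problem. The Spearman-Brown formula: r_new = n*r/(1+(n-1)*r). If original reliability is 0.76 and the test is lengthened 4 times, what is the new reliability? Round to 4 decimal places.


r_new = n*r / (1 + (n-1)*r)
Numerator = 4 * 0.76 = 3.04
Denominator = 1 + 3 * 0.76 = 3.28
r_new = 3.04 / 3.28
= 0.9268


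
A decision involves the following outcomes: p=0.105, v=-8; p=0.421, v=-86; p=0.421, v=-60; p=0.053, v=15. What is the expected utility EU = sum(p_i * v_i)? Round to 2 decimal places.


EU = sum(p_i * v_i)
0.105 * -8 = -0.84
0.421 * -86 = -36.206
0.421 * -60 = -25.26
0.053 * 15 = 0.795
EU = -0.84 + -36.206 + -25.26 + 0.795
= -61.51


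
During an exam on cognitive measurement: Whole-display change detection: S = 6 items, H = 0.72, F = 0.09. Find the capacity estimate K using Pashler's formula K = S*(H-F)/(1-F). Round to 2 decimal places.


K = S * (H - F) / (1 - F)
H - F = 0.63
1 - F = 0.91
K = 6 * 0.63 / 0.91
= 4.15


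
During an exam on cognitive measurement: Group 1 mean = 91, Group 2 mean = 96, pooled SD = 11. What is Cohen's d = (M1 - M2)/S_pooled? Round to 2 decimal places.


Cohen's d = (M1 - M2) / S_pooled
= (91 - 96) / 11
= -5 / 11
= -0.45


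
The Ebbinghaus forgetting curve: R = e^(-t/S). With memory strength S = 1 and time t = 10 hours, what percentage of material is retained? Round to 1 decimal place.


R = e^(-t/S)
-t/S = -10/1 = -10.0
R = e^(-10.0) = 4.5e-05
Percentage = 4.5e-05 * 100
= 0.0


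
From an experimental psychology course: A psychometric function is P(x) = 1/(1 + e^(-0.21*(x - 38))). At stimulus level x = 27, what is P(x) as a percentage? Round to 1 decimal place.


P(x) = 1/(1 + e^(-0.21*(27 - 38)))
Exponent = -0.21 * -11 = 2.31
e^(2.31) = 10.074425
P = 1/(1 + 10.074425) = 0.090298
Percentage = 9.0


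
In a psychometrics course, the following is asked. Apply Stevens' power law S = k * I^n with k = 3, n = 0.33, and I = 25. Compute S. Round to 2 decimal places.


S = 3 * 25^0.33
25^0.33 = 2.8928
S = 3 * 2.8928
= 8.68


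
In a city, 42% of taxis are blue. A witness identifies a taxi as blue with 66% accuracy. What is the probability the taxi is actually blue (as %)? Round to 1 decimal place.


P(blue | says blue) = P(says blue | blue)*P(blue) / [P(says blue | blue)*P(blue) + P(says blue | not blue)*P(not blue)]
Numerator = 0.66 * 0.42 = 0.2772
False identification = 0.34 * 0.58 = 0.1972
P = 0.2772 / (0.2772 + 0.1972)
= 0.2772 / 0.4744
As percentage = 58.4


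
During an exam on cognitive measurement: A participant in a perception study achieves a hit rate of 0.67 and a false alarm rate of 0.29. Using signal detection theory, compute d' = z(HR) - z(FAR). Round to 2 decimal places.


d' = z(HR) - z(FAR)
z(0.67) = 0.4399
z(0.29) = -0.5534
d' = 0.4399 - -0.5534
= 0.99


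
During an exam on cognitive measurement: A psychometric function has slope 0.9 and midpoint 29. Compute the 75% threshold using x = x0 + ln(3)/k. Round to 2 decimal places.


At P = 0.75: 0.75 = 1/(1 + e^(-k*(x-x0)))
Solving: e^(-k*(x-x0)) = 1/3
x = x0 + ln(3)/k
ln(3) = 1.0986
x = 29 + 1.0986/0.9
= 29 + 1.2207
= 30.22


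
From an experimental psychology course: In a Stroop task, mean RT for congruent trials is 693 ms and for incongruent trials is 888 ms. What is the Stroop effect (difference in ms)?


Stroop effect = RT(incongruent) - RT(congruent)
= 888 - 693
= 195 ms


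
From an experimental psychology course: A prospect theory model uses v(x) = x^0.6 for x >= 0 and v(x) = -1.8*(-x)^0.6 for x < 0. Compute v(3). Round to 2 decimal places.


Since x = 3 >= 0, use v(x) = x^0.6
3^0.6 = 1.9332
v(3) = 1.93


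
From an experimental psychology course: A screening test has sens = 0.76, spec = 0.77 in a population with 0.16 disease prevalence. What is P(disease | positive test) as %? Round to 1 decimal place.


PPV = (sens * prev) / (sens * prev + (1-spec) * (1-prev))
Numerator = 0.76 * 0.16 = 0.1216
P(positive and no disease) = (1 - spec) * (1 - prev) = (1 - 0.77) * (1 - 0.16) = 0.1932
Denominator = 0.1216 + 0.1932 = 0.3148
PPV = 0.1216 / 0.3148 = 0.386277
As percentage = 38.6


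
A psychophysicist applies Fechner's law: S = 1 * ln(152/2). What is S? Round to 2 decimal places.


S = 1 * ln(152/2)
I/I0 = 76.0
ln(76.0) = 4.3307
S = 1 * 4.3307
= 4.33


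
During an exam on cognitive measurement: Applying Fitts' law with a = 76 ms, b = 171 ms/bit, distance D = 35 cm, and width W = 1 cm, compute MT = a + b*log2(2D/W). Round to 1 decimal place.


MT = 76 + 171 * log2(2*35/1)
2D/W = 70.0
log2(70.0) = 6.1293
MT = 76 + 171 * 6.1293
= 1124.1 ms


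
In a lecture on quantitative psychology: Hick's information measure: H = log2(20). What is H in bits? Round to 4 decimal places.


H = log2(n)
H = log2(20)
= 4.3219


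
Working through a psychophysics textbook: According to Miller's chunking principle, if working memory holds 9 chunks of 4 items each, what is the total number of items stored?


Total items = chunks * items_per_chunk
= 9 * 4
= 36


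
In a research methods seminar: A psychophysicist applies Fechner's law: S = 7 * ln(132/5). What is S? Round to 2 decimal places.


S = 7 * ln(132/5)
I/I0 = 26.4
ln(26.4) = 3.2734
S = 7 * 3.2734
= 22.91


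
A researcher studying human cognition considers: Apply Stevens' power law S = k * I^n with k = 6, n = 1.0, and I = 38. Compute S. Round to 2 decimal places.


S = 6 * 38^1.0
38^1.0 = 38.0
S = 6 * 38.0
= 228.00


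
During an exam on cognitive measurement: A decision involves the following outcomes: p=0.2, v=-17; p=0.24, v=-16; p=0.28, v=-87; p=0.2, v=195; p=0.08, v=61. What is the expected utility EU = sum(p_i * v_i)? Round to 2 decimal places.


EU = sum(p_i * v_i)
0.2 * -17 = -3.4
0.24 * -16 = -3.84
0.28 * -87 = -24.36
0.2 * 195 = 39.0
0.08 * 61 = 4.88
EU = -3.4 + -3.84 + -24.36 + 39.0 + 4.88
= 12.28


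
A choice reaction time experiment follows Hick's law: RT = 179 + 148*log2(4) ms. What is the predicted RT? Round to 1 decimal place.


RT = 179 + 148 * log2(4)
log2(4) = 2.0
RT = 179 + 148 * 2.0
= 179 + 296.0
= 475.0 ms


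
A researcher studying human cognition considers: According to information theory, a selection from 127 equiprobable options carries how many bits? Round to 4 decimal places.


H = log2(n)
H = log2(127)
= 6.9887


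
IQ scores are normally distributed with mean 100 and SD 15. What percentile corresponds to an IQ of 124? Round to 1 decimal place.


z = (IQ - mean) / SD
z = (124 - 100) / 15 = 1.6
Percentile = Phi(1.6) * 100
Phi(1.6) = 0.945201
= 94.5


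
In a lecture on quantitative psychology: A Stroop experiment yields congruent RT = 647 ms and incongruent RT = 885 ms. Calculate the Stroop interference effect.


Stroop effect = RT(incongruent) - RT(congruent)
= 885 - 647
= 238 ms


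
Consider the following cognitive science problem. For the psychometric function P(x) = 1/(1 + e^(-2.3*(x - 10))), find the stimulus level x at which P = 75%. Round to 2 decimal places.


At P = 0.75: 0.75 = 1/(1 + e^(-k*(x-x0)))
Solving: e^(-k*(x-x0)) = 1/3
x = x0 + ln(3)/k
ln(3) = 1.0986
x = 10 + 1.0986/2.3
= 10 + 0.4777
= 10.48


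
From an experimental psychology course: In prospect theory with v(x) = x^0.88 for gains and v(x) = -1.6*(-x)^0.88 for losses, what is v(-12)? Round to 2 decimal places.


Since x = -12 < 0, use v(x) = -lambda*(-x)^alpha
(-x) = 12
12^0.88 = 8.9059
v(-12) = -1.6 * 8.9059
= -14.25


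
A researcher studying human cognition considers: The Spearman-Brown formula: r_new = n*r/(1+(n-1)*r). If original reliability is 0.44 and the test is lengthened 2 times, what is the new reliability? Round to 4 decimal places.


r_new = n*r / (1 + (n-1)*r)
Numerator = 2 * 0.44 = 0.88
Denominator = 1 + 1 * 0.44 = 1.44
r_new = 0.88 / 1.44
= 0.6111


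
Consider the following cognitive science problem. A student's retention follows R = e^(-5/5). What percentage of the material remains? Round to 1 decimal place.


R = e^(-t/S)
-t/S = -5/5 = -1.0
R = e^(-1.0) = 0.367879
Percentage = 0.367879 * 100
= 36.8


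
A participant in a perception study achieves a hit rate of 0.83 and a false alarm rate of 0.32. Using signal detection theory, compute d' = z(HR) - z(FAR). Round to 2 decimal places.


d' = z(HR) - z(FAR)
z(0.83) = 0.9542
z(0.32) = -0.4677
d' = 0.9542 - -0.4677
= 1.42


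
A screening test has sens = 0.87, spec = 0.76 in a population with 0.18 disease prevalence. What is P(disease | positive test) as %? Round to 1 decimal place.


PPV = (sens * prev) / (sens * prev + (1-spec) * (1-prev))
Numerator = 0.87 * 0.18 = 0.1566
P(positive and no disease) = (1 - spec) * (1 - prev) = (1 - 0.76) * (1 - 0.18) = 0.1968
Denominator = 0.1566 + 0.1968 = 0.3534
PPV = 0.1566 / 0.3534 = 0.443124
As percentage = 44.3


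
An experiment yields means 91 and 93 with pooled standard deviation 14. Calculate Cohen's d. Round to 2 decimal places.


Cohen's d = (M1 - M2) / S_pooled
= (91 - 93) / 14
= -2 / 14
= -0.14


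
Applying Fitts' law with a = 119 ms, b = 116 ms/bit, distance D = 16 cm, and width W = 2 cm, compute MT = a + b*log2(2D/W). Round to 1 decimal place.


MT = 119 + 116 * log2(2*16/2)
2D/W = 16.0
log2(16.0) = 4.0
MT = 119 + 116 * 4.0
= 583.0 ms


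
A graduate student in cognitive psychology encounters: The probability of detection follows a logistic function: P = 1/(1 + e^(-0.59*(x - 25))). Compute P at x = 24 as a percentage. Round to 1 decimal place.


P(x) = 1/(1 + e^(-0.59*(24 - 25)))
Exponent = -0.59 * -1 = 0.59
e^(0.59) = 1.803988
P = 1/(1 + 1.803988) = 0.356635
Percentage = 35.7


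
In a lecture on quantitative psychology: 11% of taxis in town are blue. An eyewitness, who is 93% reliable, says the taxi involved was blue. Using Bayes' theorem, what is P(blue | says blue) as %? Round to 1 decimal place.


P(blue | says blue) = P(says blue | blue)*P(blue) / [P(says blue | blue)*P(blue) + P(says blue | not blue)*P(not blue)]
Numerator = 0.93 * 0.11 = 0.1023
False identification = 0.07 * 0.89 = 0.0623
P = 0.1023 / (0.1023 + 0.0623)
= 0.1023 / 0.1646
As percentage = 62.2


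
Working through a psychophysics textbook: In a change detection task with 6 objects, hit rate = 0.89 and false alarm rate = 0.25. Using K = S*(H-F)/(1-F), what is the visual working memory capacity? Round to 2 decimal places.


K = S * (H - F) / (1 - F)
H - F = 0.64
1 - F = 0.75
K = 6 * 0.64 / 0.75
= 5.12


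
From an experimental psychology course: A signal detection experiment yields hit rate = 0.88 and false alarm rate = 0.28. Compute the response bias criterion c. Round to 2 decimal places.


c = -0.5 * (z(HR) + z(FAR))
z(0.88) = 1.175
z(0.28) = -0.5828
c = -0.5 * (1.175 + -0.5828)
= -0.5 * 0.5922
= -0.30


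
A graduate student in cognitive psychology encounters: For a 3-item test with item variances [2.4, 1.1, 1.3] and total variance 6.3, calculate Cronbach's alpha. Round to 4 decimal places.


alpha = (k/(k-1)) * (1 - sum(s_i^2)/s_total^2)
sum(item variances) = 4.8
k/(k-1) = 3/2 = 1.5
1 - 4.8/6.3 = 1 - 0.761905 = 0.238095
alpha = 1.5 * 0.238095
= 0.3571


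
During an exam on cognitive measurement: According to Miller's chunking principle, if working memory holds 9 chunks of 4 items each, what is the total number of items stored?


Total items = chunks * items_per_chunk
= 9 * 4
= 36


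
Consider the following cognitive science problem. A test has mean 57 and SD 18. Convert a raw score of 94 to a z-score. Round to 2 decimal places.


z = (X - mu) / sigma
= (94 - 57) / 18
= 37 / 18
= 2.06


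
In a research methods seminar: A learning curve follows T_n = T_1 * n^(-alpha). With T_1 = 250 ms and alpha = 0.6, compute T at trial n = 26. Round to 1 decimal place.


T_n = 250 * 26^(-0.6)
26^(-0.6) = 0.141585
T_n = 250 * 0.141585
= 35.4 ms


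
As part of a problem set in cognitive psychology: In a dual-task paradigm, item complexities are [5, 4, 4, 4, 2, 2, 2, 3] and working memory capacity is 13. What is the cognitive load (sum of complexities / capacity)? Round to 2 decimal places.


Total complexity = 5 + 4 + 4 + 4 + 2 + 2 + 2 + 3 = 26
Load = total / capacity = 26 / 13
= 2.00


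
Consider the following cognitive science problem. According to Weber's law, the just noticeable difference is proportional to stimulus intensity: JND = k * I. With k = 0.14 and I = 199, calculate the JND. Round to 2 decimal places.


JND = k * I
JND = 0.14 * 199
= 27.86


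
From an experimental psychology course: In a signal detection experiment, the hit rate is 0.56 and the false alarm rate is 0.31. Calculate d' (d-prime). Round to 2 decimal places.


d' = z(HR) - z(FAR)
z(0.56) = 0.151
z(0.31) = -0.4959
d' = 0.151 - -0.4959
= 0.65


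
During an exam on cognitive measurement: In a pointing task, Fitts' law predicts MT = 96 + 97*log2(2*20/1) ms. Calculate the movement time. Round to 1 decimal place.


MT = 96 + 97 * log2(2*20/1)
2D/W = 40.0
log2(40.0) = 5.3219
MT = 96 + 97 * 5.3219
= 612.2 ms


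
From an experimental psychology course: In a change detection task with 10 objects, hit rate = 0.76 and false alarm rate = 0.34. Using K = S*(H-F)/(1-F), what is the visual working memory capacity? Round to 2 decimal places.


K = S * (H - F) / (1 - F)
H - F = 0.42
1 - F = 0.66
K = 10 * 0.42 / 0.66
= 6.36


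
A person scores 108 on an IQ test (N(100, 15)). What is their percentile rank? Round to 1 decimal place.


z = (IQ - mean) / SD
z = (108 - 100) / 15 = 0.5333
Percentile = Phi(0.5333) * 100
Phi(0.5333) = 0.703087
= 70.3


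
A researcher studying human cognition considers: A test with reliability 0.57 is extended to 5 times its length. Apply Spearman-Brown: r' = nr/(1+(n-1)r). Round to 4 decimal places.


r_new = n*r / (1 + (n-1)*r)
Numerator = 5 * 0.57 = 2.85
Denominator = 1 + 4 * 0.57 = 3.28
r_new = 2.85 / 3.28
= 0.8689


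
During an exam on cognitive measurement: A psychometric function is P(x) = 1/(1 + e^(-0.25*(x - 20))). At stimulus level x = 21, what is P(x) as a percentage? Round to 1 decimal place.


P(x) = 1/(1 + e^(-0.25*(21 - 20)))
Exponent = -0.25 * 1 = -0.25
e^(-0.25) = 0.778801
P = 1/(1 + 0.778801) = 0.562176
Percentage = 56.2


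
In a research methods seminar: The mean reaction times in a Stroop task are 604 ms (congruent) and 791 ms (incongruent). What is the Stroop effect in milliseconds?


Stroop effect = RT(incongruent) - RT(congruent)
= 791 - 604
= 187 ms


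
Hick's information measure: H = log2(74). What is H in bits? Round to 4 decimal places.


H = log2(n)
H = log2(74)
= 6.2095


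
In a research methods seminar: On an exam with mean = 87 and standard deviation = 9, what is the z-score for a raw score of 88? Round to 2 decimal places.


z = (X - mu) / sigma
= (88 - 87) / 9
= 1 / 9
= 0.11


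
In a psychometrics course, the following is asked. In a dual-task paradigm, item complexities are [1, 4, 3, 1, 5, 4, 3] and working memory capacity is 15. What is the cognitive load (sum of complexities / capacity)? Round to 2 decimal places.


Total complexity = 1 + 4 + 3 + 1 + 5 + 4 + 3 = 21
Load = total / capacity = 21 / 15
= 1.40


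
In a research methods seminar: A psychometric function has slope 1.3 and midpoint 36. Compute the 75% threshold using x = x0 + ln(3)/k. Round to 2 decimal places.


At P = 0.75: 0.75 = 1/(1 + e^(-k*(x-x0)))
Solving: e^(-k*(x-x0)) = 1/3
x = x0 + ln(3)/k
ln(3) = 1.0986
x = 36 + 1.0986/1.3
= 36 + 0.8451
= 36.85


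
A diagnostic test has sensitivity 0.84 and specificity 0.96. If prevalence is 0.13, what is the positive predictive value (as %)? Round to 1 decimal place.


PPV = (sens * prev) / (sens * prev + (1-spec) * (1-prev))
Numerator = 0.84 * 0.13 = 0.1092
P(positive and no disease) = (1 - spec) * (1 - prev) = (1 - 0.96) * (1 - 0.13) = 0.0348
Denominator = 0.1092 + 0.0348 = 0.144
PPV = 0.1092 / 0.144 = 0.758333
As percentage = 75.8


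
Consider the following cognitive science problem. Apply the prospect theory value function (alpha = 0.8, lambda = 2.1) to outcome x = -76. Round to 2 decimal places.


Since x = -76 < 0, use v(x) = -lambda*(-x)^alpha
(-x) = 76
76^0.8 = 31.9632
v(-76) = -2.1 * 31.9632
= -67.12


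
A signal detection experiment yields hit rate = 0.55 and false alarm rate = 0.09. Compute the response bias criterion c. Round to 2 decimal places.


c = -0.5 * (z(HR) + z(FAR))
z(0.55) = 0.1257
z(0.09) = -1.3408
c = -0.5 * (0.1257 + -1.3408)
= -0.5 * -1.2151
= 0.61


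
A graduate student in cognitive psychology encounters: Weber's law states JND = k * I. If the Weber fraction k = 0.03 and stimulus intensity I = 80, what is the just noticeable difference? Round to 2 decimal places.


JND = k * I
JND = 0.03 * 80
= 2.40


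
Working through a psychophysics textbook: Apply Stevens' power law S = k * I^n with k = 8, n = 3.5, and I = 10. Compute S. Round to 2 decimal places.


S = 8 * 10^3.5
10^3.5 = 3162.2777
S = 8 * 3162.2777
= 25298.22


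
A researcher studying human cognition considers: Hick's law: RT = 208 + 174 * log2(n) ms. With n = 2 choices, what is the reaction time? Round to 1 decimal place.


RT = 208 + 174 * log2(2)
log2(2) = 1.0
RT = 208 + 174 * 1.0
= 208 + 174.0
= 382.0 ms


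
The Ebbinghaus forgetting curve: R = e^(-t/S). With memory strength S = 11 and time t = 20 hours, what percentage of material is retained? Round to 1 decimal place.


R = e^(-t/S)
-t/S = -20/11 = -1.818182
R = e^(-1.818182) = 0.162321
Percentage = 0.162321 * 100
= 16.2


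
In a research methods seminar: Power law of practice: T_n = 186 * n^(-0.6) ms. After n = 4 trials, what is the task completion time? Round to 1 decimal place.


T_n = 186 * 4^(-0.6)
4^(-0.6) = 0.435275
T_n = 186 * 0.435275
= 81.0 ms


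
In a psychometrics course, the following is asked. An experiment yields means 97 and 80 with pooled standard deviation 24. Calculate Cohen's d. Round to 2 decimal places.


Cohen's d = (M1 - M2) / S_pooled
= (97 - 80) / 24
= 17 / 24
= 0.71


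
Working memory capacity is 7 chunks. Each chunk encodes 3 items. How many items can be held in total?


Total items = chunks * items_per_chunk
= 7 * 3
= 21


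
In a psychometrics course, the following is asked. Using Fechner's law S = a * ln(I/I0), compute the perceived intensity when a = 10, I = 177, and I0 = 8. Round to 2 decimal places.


S = 10 * ln(177/8)
I/I0 = 22.125
ln(22.125) = 3.0967
S = 10 * 3.0967
= 30.97


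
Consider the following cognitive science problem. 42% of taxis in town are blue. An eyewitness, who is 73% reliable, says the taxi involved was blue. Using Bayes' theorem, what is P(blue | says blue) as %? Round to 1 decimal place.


P(blue | says blue) = P(says blue | blue)*P(blue) / [P(says blue | blue)*P(blue) + P(says blue | not blue)*P(not blue)]
Numerator = 0.73 * 0.42 = 0.3066
False identification = 0.27 * 0.58 = 0.1566
P = 0.3066 / (0.3066 + 0.1566)
= 0.3066 / 0.4632
As percentage = 66.2


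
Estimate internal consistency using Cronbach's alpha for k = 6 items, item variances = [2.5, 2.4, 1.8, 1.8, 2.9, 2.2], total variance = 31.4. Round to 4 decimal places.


alpha = (k/(k-1)) * (1 - sum(s_i^2)/s_total^2)
sum(item variances) = 13.6
k/(k-1) = 6/5 = 1.2
1 - 13.6/31.4 = 1 - 0.433121 = 0.566879
alpha = 1.2 * 0.566879
= 0.6803


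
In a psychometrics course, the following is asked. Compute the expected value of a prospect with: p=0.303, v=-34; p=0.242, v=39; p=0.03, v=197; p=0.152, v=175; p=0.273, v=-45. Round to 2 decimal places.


EU = sum(p_i * v_i)
0.303 * -34 = -10.302
0.242 * 39 = 9.438
0.03 * 197 = 5.91
0.152 * 175 = 26.6
0.273 * -45 = -12.285
EU = -10.302 + 9.438 + 5.91 + 26.6 + -12.285
= 19.36


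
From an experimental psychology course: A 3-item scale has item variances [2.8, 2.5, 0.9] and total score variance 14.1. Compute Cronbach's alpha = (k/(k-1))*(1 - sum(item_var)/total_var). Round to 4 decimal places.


alpha = (k/(k-1)) * (1 - sum(s_i^2)/s_total^2)
sum(item variances) = 6.2
k/(k-1) = 3/2 = 1.5
1 - 6.2/14.1 = 1 - 0.439716 = 0.560284
alpha = 1.5 * 0.560284
= 0.8404


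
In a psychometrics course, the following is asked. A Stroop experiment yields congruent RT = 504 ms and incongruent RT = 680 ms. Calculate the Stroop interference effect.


Stroop effect = RT(incongruent) - RT(congruent)
= 680 - 504
= 176 ms


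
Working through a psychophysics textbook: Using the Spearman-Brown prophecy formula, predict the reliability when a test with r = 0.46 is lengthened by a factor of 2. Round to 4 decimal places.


r_new = n*r / (1 + (n-1)*r)
Numerator = 2 * 0.46 = 0.92
Denominator = 1 + 1 * 0.46 = 1.46
r_new = 0.92 / 1.46
= 0.6301


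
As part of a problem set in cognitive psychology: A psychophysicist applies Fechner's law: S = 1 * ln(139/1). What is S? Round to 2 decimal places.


S = 1 * ln(139/1)
I/I0 = 139.0
ln(139.0) = 4.9345
S = 1 * 4.9345
= 4.93


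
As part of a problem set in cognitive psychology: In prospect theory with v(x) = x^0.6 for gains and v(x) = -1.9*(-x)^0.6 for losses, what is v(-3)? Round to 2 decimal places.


Since x = -3 < 0, use v(x) = -lambda*(-x)^alpha
(-x) = 3
3^0.6 = 1.9332
v(-3) = -1.9 * 1.9332
= -3.67


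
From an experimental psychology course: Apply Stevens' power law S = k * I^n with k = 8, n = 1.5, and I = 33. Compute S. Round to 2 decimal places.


S = 8 * 33^1.5
33^1.5 = 189.5706
S = 8 * 189.5706
= 1516.56


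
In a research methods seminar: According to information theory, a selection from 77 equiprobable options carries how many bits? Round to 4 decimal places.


H = log2(n)
H = log2(77)
= 6.2668


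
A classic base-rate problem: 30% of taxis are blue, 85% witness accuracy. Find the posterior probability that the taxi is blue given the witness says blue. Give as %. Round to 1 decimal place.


P(blue | says blue) = P(says blue | blue)*P(blue) / [P(says blue | blue)*P(blue) + P(says blue | not blue)*P(not blue)]
Numerator = 0.85 * 0.3 = 0.255
False identification = 0.15 * 0.7 = 0.105
P = 0.255 / (0.255 + 0.105)
= 0.255 / 0.36
As percentage = 70.8


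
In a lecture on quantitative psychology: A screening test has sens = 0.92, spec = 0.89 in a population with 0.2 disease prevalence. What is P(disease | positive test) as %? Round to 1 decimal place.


PPV = (sens * prev) / (sens * prev + (1-spec) * (1-prev))
Numerator = 0.92 * 0.2 = 0.184
P(positive and no disease) = (1 - spec) * (1 - prev) = (1 - 0.89) * (1 - 0.2) = 0.088
Denominator = 0.184 + 0.088 = 0.272
PPV = 0.184 / 0.272 = 0.676471
As percentage = 67.6


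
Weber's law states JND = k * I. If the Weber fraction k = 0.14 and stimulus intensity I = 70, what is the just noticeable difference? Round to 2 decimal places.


JND = k * I
JND = 0.14 * 70
= 9.80


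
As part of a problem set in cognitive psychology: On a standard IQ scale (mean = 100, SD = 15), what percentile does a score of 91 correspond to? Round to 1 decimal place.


z = (IQ - mean) / SD
z = (91 - 100) / 15 = -0.6
Percentile = Phi(-0.6) * 100
Phi(-0.6) = 0.274253
= 27.4


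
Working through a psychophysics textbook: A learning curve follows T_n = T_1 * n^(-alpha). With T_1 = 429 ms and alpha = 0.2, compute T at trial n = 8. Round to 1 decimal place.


T_n = 429 * 8^(-0.2)
8^(-0.2) = 0.659754
T_n = 429 * 0.659754
= 283.0 ms


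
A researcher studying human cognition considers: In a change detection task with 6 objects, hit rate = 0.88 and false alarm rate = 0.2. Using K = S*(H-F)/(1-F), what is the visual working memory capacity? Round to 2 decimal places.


K = S * (H - F) / (1 - F)
H - F = 0.68
1 - F = 0.8
K = 6 * 0.68 / 0.8
= 5.10


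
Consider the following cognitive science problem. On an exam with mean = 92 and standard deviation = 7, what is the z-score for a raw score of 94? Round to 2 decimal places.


z = (X - mu) / sigma
= (94 - 92) / 7
= 2 / 7
= 0.29


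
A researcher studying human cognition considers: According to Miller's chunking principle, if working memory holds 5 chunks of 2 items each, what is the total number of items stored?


Total items = chunks * items_per_chunk
= 5 * 2
= 10


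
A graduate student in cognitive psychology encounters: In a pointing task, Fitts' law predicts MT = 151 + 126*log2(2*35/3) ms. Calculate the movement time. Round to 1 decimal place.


MT = 151 + 126 * log2(2*35/3)
2D/W = 23.333333
log2(23.333333) = 4.5443
MT = 151 + 126 * 4.5443
= 723.6 ms


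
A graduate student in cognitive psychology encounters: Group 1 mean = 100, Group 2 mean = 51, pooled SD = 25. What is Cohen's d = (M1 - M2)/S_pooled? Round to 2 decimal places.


Cohen's d = (M1 - M2) / S_pooled
= (100 - 51) / 25
= 49 / 25
= 1.96


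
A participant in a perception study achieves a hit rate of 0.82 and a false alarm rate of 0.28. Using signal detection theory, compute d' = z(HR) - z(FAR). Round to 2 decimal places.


d' = z(HR) - z(FAR)
z(0.82) = 0.9154
z(0.28) = -0.5828
d' = 0.9154 - -0.5828
= 1.50


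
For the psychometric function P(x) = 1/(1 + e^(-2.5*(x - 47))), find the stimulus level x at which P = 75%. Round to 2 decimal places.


At P = 0.75: 0.75 = 1/(1 + e^(-k*(x-x0)))
Solving: e^(-k*(x-x0)) = 1/3
x = x0 + ln(3)/k
ln(3) = 1.0986
x = 47 + 1.0986/2.5
= 47 + 0.4394
= 47.44


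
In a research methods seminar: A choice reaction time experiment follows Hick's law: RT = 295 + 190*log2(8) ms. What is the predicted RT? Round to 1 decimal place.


RT = 295 + 190 * log2(8)
log2(8) = 3.0
RT = 295 + 190 * 3.0
= 295 + 570.0
= 865.0 ms


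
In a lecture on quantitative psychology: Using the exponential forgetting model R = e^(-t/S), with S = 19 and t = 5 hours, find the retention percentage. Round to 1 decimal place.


R = e^(-t/S)
-t/S = -5/19 = -0.263158
R = e^(-0.263158) = 0.76862
Percentage = 0.76862 * 100
= 76.9


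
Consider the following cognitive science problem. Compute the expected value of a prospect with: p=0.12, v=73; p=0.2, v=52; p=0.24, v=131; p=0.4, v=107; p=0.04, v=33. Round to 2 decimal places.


EU = sum(p_i * v_i)
0.12 * 73 = 8.76
0.2 * 52 = 10.4
0.24 * 131 = 31.44
0.4 * 107 = 42.8
0.04 * 33 = 1.32
EU = 8.76 + 10.4 + 31.44 + 42.8 + 1.32
= 94.72


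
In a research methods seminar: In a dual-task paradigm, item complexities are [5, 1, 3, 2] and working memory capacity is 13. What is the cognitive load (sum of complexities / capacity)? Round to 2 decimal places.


Total complexity = 5 + 1 + 3 + 2 = 11
Load = total / capacity = 11 / 13
= 0.85


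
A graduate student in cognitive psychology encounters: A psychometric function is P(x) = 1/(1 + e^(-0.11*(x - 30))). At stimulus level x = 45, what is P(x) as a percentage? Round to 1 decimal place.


P(x) = 1/(1 + e^(-0.11*(45 - 30)))
Exponent = -0.11 * 15 = -1.65
e^(-1.65) = 0.19205
P = 1/(1 + 0.19205) = 0.838891
Percentage = 83.9


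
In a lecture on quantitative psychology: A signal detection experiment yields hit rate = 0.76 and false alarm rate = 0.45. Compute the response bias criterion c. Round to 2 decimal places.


c = -0.5 * (z(HR) + z(FAR))
z(0.76) = 0.7063
z(0.45) = -0.1257
c = -0.5 * (0.7063 + -0.1257)
= -0.5 * 0.5806
= -0.29
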